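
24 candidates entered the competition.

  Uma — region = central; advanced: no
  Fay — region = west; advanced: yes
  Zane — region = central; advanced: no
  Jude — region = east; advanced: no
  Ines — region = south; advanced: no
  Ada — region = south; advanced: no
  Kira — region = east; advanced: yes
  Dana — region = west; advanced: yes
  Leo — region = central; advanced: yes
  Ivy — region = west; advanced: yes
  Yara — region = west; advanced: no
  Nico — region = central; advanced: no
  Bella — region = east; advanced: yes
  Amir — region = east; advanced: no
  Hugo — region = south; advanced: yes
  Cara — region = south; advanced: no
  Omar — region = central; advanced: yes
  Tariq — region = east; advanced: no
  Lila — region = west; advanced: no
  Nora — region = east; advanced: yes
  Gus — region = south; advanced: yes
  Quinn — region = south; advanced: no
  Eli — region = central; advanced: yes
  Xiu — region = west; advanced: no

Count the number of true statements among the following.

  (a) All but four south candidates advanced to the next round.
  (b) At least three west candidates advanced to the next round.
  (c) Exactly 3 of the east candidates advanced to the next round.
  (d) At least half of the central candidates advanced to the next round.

(a) south: |A| = 6, |A ∩ B| = 2; needs |A ∖ B| = 4 — true.
(b) west: |A| = 6, |A ∩ B| = 3; needs |A ∩ B| ≥ 3 — true.
(c) east: |A| = 6, |A ∩ B| = 3; needs |A ∩ B| = 3 — true.
(d) central: |A| = 6, |A ∩ B| = 3; needs |A ∩ B| ≥ |A ∖ B| — true.

4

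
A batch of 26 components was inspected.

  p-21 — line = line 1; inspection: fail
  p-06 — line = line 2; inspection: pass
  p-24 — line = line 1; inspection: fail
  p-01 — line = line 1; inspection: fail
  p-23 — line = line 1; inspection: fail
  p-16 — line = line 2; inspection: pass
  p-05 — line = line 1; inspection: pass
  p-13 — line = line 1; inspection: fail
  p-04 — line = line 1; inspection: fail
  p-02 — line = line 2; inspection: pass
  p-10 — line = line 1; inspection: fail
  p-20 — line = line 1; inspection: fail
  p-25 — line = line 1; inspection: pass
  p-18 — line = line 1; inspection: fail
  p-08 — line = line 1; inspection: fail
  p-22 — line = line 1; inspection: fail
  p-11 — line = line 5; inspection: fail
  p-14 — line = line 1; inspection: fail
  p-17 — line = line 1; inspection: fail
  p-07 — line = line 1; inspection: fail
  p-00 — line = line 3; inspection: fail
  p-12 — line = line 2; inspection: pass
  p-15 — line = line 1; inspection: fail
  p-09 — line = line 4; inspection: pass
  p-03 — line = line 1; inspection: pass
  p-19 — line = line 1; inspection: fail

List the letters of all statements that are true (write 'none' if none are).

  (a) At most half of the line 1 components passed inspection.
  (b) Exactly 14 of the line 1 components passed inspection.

(a)

|A| = 19, |A ∩ B| = 3, |A ∖ B| = 16.
(a) |A ∩ B| ≤ |A ∖ B|: holds.
(b) |A ∩ B| = 14: fails.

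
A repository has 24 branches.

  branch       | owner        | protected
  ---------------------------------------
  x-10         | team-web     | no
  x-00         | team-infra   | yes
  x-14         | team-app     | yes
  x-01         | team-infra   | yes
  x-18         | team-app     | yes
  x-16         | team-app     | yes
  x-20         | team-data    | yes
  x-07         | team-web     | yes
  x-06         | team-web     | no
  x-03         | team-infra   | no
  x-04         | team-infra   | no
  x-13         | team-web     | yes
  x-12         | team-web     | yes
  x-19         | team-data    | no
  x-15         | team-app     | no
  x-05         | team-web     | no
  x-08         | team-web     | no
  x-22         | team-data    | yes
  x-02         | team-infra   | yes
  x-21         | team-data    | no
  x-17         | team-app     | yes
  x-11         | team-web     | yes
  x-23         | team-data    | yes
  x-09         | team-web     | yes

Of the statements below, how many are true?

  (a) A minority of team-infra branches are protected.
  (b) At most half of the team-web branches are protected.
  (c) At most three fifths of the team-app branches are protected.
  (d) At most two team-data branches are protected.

(a) team-infra: |A| = 5, |A ∩ B| = 3; needs |A ∩ B| < |A ∖ B| — false.
(b) team-web: |A| = 9, |A ∩ B| = 5; needs |A ∩ B| ≤ |A ∖ B| — false.
(c) team-app: |A| = 5, |A ∩ B| = 4; needs |A ∩ B| / |A| ≤ 3/5 — false.
(d) team-data: |A| = 5, |A ∩ B| = 3; needs |A ∩ B| ≤ 2 — false.

0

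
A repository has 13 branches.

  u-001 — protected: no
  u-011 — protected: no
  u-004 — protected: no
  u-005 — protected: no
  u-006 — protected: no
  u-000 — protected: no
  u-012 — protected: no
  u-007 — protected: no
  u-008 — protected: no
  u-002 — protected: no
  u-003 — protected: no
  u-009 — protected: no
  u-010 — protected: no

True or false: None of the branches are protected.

True

'None of the branches are protected' holds iff A ∩ B = ∅ (|A ∩ B| = 0).
A (the restrictor) = {u-001, u-011, u-004, u-005, u-006, u-000, u-012, u-007, u-008, u-002, u-003, u-009, u-010}, |A| = 13.
A ∩ B = {}, so |A ∩ B| = 0.
So the statement is true.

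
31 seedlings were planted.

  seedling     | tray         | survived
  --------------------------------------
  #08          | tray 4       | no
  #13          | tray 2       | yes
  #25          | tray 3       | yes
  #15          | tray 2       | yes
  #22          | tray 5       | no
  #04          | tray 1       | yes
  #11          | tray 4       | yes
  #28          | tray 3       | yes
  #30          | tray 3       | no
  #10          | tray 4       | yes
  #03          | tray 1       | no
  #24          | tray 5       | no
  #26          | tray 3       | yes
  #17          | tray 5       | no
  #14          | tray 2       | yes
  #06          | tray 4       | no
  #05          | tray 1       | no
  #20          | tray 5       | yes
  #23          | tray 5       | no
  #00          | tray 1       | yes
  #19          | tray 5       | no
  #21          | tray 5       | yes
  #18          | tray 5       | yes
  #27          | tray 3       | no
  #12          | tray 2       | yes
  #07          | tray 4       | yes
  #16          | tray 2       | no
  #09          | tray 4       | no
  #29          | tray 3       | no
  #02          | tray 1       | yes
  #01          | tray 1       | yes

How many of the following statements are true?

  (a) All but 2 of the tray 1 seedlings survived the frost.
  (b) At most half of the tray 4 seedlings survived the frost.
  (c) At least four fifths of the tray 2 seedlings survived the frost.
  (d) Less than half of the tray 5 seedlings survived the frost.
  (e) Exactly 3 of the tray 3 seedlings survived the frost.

5

(a) tray 1: |A| = 6, |A ∩ B| = 4; needs |A ∖ B| = 2 — true.
(b) tray 4: |A| = 6, |A ∩ B| = 3; needs |A ∩ B| ≤ |A ∖ B| — true.
(c) tray 2: |A| = 5, |A ∩ B| = 4; needs |A ∩ B| / |A| ≥ 4/5 — true.
(d) tray 5: |A| = 8, |A ∩ B| = 3; needs |A ∩ B| < |A ∖ B| — true.
(e) tray 3: |A| = 6, |A ∩ B| = 3; needs |A ∩ B| = 3 — true.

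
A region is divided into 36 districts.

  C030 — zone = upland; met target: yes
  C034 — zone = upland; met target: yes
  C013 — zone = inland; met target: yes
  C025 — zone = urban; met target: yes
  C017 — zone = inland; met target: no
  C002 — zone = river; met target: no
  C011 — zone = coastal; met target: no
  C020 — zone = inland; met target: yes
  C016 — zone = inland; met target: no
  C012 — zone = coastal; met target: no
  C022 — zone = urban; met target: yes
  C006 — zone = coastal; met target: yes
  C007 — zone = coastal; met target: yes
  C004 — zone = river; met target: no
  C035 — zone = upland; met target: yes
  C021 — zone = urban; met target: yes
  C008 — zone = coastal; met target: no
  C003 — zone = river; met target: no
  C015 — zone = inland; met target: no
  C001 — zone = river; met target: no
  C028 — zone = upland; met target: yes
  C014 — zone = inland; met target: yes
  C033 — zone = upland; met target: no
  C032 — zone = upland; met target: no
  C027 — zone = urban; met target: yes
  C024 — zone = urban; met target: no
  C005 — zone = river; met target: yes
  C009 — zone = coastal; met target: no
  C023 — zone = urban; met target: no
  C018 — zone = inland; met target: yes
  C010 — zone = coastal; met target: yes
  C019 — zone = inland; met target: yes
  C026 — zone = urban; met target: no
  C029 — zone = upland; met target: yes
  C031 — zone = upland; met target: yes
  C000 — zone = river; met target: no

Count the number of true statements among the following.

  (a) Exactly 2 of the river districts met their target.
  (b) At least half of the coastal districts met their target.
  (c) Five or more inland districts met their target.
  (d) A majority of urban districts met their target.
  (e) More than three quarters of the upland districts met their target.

(a) river: |A| = 6, |A ∩ B| = 1; needs |A ∩ B| = 2 — false.
(b) coastal: |A| = 7, |A ∩ B| = 3; needs |A ∩ B| ≥ |A ∖ B| — false.
(c) inland: |A| = 8, |A ∩ B| = 5; needs |A ∩ B| ≥ 5 — true.
(d) urban: |A| = 7, |A ∩ B| = 4; needs |A ∩ B| > |A ∖ B| — true.
(e) upland: |A| = 8, |A ∩ B| = 6; needs |A ∩ B| / |A| > 3/4 — false.

2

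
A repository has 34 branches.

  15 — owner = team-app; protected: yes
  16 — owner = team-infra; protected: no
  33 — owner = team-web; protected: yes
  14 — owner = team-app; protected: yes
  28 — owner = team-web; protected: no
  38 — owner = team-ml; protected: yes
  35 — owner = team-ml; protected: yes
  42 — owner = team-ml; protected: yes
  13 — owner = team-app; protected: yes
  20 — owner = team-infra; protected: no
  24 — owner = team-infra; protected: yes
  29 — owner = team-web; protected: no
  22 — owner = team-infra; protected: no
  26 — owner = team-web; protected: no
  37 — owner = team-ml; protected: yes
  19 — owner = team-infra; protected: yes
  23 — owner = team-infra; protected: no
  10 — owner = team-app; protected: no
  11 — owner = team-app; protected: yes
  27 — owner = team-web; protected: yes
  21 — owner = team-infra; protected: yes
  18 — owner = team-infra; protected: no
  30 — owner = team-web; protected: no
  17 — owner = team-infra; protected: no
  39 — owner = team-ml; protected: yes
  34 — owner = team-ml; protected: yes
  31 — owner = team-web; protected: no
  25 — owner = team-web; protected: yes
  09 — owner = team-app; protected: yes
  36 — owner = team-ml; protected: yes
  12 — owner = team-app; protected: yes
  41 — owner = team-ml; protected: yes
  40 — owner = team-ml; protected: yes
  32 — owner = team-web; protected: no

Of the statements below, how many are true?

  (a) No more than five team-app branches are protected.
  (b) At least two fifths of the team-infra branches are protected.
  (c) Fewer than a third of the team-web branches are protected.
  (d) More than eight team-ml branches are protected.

(a) team-app: |A| = 7, |A ∩ B| = 6; needs |A ∩ B| ≤ 5 — false.
(b) team-infra: |A| = 9, |A ∩ B| = 3; needs |A ∩ B| / |A| ≥ 2/5 — false.
(c) team-web: |A| = 9, |A ∩ B| = 3; needs |A ∩ B| / |A| < 1/3 — false.
(d) team-ml: |A| = 9, |A ∩ B| = 9; needs |A ∩ B| > 8 — true.

1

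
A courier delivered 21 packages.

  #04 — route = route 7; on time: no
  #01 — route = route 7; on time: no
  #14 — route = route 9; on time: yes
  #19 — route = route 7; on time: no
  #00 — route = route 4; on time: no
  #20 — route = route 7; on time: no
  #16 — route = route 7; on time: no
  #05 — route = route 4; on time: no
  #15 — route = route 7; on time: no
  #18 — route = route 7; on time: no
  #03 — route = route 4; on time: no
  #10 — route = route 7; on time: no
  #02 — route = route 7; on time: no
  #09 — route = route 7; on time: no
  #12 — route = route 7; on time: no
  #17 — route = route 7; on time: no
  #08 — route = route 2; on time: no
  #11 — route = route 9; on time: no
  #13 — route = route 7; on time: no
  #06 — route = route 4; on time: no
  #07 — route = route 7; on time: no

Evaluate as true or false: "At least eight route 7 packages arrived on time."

'At least eight route 7 packages arrived on time' holds iff |A ∩ B| ≥ 8.
A (the restrictor) = {#04, #01, #19, #20, #16, #15, #18, #10, #02, #09, #12, #17, #13, #07}, |A| = 14.
A ∩ B = {}, so |A ∩ B| = 0.
|A ∩ B| = 0, so the statement is false.

False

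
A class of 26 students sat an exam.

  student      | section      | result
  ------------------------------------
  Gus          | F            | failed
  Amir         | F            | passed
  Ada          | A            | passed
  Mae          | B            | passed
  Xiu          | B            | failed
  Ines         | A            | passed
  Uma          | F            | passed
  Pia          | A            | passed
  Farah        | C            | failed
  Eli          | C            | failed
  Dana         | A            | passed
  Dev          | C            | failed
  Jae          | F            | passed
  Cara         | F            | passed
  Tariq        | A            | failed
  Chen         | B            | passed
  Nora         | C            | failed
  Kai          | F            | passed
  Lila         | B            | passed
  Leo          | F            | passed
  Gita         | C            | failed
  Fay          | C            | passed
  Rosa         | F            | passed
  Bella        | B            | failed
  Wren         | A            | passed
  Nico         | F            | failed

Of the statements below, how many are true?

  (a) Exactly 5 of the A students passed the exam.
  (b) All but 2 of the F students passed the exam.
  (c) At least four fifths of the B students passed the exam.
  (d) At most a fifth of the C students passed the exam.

3

(a) A: |A| = 6, |A ∩ B| = 5; needs |A ∩ B| = 5 — true.
(b) F: |A| = 9, |A ∩ B| = 7; needs |A ∖ B| = 2 — true.
(c) B: |A| = 5, |A ∩ B| = 3; needs |A ∩ B| / |A| ≥ 4/5 — false.
(d) C: |A| = 6, |A ∩ B| = 1; needs |A ∩ B| / |A| ≤ 1/5 — true.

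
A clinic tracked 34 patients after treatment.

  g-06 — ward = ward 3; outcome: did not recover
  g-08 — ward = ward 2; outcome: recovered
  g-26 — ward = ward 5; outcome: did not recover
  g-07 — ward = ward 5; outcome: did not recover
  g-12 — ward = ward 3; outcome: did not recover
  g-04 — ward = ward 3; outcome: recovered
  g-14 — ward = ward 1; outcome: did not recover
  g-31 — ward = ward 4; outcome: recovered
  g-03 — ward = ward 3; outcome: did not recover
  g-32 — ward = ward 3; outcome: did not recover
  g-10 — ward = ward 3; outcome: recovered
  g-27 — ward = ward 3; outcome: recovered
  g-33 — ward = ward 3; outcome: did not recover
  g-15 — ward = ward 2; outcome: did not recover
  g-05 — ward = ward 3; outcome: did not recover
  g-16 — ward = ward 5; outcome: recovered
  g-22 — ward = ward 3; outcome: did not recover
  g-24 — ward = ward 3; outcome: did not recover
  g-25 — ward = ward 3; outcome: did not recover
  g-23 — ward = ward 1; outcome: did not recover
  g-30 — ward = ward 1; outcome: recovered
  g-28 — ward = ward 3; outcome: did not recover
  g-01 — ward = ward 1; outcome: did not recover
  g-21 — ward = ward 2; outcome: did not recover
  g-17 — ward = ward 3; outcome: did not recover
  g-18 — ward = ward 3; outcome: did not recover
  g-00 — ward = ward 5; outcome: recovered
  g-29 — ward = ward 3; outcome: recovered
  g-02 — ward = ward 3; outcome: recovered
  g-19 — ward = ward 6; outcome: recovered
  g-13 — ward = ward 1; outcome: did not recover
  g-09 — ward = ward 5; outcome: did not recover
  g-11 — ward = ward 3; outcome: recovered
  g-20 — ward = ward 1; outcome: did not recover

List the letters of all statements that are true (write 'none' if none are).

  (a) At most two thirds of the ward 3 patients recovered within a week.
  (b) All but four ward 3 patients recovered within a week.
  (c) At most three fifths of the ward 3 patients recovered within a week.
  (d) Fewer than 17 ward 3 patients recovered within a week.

(a), (c), (d)

|A| = 18, |A ∩ B| = 6, |A ∖ B| = 12.
(a) |A ∩ B| / |A| ≤ 2/3: holds.
(b) |A ∖ B| = 4: fails.
(c) |A ∩ B| / |A| ≤ 3/5: holds.
(d) |A ∩ B| < 17: holds.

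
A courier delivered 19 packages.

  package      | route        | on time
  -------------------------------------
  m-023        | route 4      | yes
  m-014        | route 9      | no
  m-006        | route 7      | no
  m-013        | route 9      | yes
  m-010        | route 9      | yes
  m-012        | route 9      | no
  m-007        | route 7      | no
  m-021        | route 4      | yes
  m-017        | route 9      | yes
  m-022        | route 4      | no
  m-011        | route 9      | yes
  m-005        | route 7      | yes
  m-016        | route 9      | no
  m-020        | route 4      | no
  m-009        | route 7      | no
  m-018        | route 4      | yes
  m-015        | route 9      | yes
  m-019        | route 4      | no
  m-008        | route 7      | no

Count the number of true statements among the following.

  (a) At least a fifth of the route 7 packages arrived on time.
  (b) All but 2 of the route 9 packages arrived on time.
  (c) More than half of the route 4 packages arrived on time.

1

(a) route 7: |A| = 5, |A ∩ B| = 1; needs |A ∩ B| / |A| ≥ 1/5 — true.
(b) route 9: |A| = 8, |A ∩ B| = 5; needs |A ∖ B| = 2 — false.
(c) route 4: |A| = 6, |A ∩ B| = 3; needs |A ∩ B| > |A ∖ B| — false.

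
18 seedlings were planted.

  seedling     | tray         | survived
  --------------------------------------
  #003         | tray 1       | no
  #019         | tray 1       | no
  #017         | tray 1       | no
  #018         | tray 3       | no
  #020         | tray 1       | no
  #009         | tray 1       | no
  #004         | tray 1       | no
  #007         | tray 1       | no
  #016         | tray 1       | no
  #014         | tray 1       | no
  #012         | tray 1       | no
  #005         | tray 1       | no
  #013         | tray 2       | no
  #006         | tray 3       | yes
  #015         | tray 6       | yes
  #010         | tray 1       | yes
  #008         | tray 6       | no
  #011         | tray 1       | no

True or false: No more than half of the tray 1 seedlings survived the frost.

True

Truth condition: |A ∩ B| ≤ |A ∖ B|.
A (the restrictor) = {#003, #019, #017, #020, #009, #004, #007, #016, #014, #012, #005, #010, #011}, |A| = 13.
A ∩ B = {#010}, so |A ∩ B| = 1.
A ∖ B = {#003, #019, #017, #020, #009, #004, #007, #016, #014, #012, #005, #011}, so |A ∖ B| = 12.
1 < 12, so the statement is true.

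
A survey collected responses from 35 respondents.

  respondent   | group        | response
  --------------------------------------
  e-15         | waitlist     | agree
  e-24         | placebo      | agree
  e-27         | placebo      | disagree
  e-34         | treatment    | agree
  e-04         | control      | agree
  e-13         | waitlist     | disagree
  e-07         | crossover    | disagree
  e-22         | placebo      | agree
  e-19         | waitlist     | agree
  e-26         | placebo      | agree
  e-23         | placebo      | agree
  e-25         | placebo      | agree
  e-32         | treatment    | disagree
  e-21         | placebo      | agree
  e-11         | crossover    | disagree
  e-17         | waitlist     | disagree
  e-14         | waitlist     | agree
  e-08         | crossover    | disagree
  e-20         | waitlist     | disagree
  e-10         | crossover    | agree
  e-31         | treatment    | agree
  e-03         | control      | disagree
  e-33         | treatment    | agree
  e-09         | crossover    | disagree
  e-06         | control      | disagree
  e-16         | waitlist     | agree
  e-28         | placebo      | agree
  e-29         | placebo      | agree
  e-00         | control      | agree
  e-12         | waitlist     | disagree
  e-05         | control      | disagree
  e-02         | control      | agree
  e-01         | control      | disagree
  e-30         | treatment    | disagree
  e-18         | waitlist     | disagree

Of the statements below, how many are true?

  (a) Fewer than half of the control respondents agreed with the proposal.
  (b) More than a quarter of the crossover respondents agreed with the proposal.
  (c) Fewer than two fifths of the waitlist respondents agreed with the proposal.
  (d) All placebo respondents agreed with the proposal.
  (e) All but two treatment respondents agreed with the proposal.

2

(a) control: |A| = 7, |A ∩ B| = 3; needs |A ∩ B| < |A ∖ B| — true.
(b) crossover: |A| = 5, |A ∩ B| = 1; needs |A ∩ B| / |A| > 1/4 — false.
(c) waitlist: |A| = 9, |A ∩ B| = 4; needs |A ∩ B| / |A| < 2/5 — false.
(d) placebo: |A| = 9, |A ∩ B| = 8; needs A ⊆ B, i.e. every element of A is in B (|A ∖ B| = 0) — false.
(e) treatment: |A| = 5, |A ∩ B| = 3; needs |A ∖ B| = 2 — true.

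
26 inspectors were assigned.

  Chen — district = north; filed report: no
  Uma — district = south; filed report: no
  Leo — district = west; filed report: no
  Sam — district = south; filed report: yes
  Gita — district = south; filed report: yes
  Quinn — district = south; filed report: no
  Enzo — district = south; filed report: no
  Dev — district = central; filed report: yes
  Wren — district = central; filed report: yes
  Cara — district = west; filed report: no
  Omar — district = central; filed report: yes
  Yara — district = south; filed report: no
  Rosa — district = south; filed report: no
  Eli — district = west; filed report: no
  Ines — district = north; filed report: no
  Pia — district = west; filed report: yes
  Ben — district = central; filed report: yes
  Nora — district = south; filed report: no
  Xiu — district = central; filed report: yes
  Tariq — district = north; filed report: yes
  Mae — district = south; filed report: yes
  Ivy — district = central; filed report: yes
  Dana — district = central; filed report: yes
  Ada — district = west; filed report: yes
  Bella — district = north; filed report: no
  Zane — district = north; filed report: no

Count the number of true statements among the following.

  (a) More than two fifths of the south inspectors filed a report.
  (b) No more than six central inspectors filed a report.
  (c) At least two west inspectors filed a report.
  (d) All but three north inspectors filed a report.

(a) south: |A| = 9, |A ∩ B| = 3; needs |A ∩ B| / |A| > 2/5 — false.
(b) central: |A| = 7, |A ∩ B| = 7; needs |A ∩ B| ≤ 6 — false.
(c) west: |A| = 5, |A ∩ B| = 2; needs |A ∩ B| ≥ 2 — true.
(d) north: |A| = 5, |A ∩ B| = 1; needs |A ∖ B| = 3 — false.

1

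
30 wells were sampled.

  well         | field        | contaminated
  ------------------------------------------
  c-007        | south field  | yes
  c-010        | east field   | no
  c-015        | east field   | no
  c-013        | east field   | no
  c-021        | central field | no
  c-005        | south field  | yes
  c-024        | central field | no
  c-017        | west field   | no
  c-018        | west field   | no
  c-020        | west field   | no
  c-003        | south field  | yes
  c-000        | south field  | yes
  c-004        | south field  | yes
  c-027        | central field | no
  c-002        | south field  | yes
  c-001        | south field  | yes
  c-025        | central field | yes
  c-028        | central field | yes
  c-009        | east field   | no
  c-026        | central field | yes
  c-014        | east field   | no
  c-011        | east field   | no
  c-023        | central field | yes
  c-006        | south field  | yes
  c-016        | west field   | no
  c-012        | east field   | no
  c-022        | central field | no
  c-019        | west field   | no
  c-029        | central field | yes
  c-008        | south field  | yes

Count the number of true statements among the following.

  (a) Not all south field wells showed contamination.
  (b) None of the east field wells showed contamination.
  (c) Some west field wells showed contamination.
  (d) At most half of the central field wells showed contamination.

1

(a) south field: |A| = 9, |A ∩ B| = 9; needs A ⊄ B (|A ∖ B| ≥ 1) — false.
(b) east field: |A| = 7, |A ∩ B| = 0; needs A ∩ B = ∅ (|A ∩ B| = 0) — true.
(c) west field: |A| = 5, |A ∩ B| = 0; needs A ∩ B ≠ ∅ (|A ∩ B| ≥ 1) — false.
(d) central field: |A| = 9, |A ∩ B| = 5; needs |A ∩ B| ≤ |A ∖ B| — false.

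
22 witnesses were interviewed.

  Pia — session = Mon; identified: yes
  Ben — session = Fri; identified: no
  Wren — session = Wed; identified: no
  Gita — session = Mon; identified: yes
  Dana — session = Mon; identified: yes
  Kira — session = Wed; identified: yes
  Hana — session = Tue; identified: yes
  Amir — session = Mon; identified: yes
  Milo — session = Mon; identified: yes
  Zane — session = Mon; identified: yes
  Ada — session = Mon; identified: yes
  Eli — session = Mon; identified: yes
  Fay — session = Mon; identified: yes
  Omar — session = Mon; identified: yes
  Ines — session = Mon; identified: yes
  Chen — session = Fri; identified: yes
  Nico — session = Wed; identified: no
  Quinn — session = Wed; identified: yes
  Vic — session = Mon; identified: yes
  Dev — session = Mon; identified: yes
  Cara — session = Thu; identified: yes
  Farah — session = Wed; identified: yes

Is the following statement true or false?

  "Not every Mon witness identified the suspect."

False

The determiner here denotes the relation: A ⊄ B (|A ∖ B| ≥ 1).
A (the restrictor) = {Pia, Gita, Dana, Amir, Milo, Zane, Ada, Eli, Fay, Omar, Ines, Vic, Dev}, |A| = 13.
A ∖ B = {}, so |A ∖ B| = 0.
So the statement is false.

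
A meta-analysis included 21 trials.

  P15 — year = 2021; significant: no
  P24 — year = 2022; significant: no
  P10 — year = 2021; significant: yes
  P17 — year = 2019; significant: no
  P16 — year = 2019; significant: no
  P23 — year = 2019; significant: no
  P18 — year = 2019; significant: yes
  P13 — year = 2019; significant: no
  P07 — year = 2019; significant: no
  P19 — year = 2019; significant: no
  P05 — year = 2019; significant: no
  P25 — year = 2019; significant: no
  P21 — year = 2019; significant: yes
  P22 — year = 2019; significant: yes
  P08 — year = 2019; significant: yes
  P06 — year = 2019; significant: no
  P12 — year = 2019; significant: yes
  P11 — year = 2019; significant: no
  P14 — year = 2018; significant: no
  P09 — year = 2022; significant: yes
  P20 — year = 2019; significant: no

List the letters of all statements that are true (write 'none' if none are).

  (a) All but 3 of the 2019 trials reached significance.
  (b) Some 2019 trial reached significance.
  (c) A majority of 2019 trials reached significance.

(b)

|A| = 16, |A ∩ B| = 5, |A ∖ B| = 11.
(a) |A ∖ B| = 3: fails.
(b) A ∩ B ≠ ∅ (|A ∩ B| ≥ 1): holds.
(c) |A ∩ B| > |A ∖ B|: fails.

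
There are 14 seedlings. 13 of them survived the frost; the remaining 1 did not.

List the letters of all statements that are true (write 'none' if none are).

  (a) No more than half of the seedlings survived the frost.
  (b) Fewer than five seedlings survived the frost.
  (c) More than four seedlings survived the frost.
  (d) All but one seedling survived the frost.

|A| = 14, |A ∩ B| = 13, |A ∖ B| = 1.
(a) |A ∩ B| ≤ |A ∖ B|: fails.
(b) |A ∩ B| < 5: fails.
(c) |A ∩ B| > 4: holds.
(d) |A ∖ B| = 1: holds.

(c), (d)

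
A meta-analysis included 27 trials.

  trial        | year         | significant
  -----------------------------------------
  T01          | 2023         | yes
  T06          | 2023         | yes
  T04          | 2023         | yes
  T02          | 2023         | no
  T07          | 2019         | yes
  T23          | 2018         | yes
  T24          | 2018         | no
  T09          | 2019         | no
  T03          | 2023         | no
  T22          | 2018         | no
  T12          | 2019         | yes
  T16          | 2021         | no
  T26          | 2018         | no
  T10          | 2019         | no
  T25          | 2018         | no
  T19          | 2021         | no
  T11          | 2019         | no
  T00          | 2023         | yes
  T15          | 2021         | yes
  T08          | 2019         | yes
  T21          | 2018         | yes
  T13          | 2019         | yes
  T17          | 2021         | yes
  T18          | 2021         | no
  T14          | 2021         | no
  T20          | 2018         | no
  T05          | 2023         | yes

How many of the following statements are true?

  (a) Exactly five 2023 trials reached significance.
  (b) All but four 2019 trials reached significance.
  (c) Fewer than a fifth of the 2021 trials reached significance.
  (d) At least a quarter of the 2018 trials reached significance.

(a) 2023: |A| = 7, |A ∩ B| = 5; needs |A ∩ B| = 5 — true.
(b) 2019: |A| = 7, |A ∩ B| = 4; needs |A ∖ B| = 4 — false.
(c) 2021: |A| = 6, |A ∩ B| = 2; needs |A ∩ B| / |A| < 1/5 — false.
(d) 2018: |A| = 7, |A ∩ B| = 2; needs |A ∩ B| / |A| ≥ 1/4 — true.

2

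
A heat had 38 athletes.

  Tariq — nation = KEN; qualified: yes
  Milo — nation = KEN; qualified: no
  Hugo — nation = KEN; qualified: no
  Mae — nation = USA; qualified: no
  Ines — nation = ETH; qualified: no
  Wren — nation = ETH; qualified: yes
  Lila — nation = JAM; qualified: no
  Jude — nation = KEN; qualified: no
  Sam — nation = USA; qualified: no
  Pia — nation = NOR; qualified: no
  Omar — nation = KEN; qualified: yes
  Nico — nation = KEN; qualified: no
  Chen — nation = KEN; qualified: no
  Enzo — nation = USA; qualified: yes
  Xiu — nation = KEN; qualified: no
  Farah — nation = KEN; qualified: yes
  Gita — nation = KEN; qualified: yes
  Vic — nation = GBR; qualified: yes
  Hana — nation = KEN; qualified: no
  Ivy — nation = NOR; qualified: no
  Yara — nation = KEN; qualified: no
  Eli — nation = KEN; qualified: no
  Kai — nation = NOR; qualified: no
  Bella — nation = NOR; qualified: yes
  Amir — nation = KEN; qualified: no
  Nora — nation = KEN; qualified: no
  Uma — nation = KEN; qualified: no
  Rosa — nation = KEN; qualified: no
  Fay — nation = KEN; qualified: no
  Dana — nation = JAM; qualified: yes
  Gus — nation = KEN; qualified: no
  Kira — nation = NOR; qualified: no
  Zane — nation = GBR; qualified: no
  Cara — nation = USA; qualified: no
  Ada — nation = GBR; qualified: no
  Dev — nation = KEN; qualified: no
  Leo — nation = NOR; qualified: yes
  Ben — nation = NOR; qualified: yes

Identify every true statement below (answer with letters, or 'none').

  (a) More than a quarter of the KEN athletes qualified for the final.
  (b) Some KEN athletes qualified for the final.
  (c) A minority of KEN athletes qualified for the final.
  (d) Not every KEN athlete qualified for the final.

|A| = 20, |A ∩ B| = 4, |A ∖ B| = 16.
(a) |A ∩ B| / |A| > 1/4: fails.
(b) A ∩ B ≠ ∅ (|A ∩ B| ≥ 1): holds.
(c) |A ∩ B| < |A ∖ B|: holds.
(d) A ⊄ B (|A ∖ B| ≥ 1): holds.

(b), (c), (d)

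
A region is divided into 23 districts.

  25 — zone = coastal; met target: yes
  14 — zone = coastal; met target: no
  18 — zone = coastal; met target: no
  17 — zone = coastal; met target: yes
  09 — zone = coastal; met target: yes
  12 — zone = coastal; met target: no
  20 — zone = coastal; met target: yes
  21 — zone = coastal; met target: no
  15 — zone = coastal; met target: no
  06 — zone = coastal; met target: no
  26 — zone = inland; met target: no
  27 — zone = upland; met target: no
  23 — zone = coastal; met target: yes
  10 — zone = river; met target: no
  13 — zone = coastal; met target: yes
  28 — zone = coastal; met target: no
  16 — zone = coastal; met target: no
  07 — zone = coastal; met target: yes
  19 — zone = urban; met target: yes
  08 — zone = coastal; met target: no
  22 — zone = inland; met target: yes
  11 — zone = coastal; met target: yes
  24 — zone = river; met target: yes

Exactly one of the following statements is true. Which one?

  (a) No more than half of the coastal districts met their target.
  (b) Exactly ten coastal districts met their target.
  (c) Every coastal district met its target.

|A| = 17, |A ∩ B| = 8, |A ∖ B| = 9.
(a) requires |A ∩ B| ≤ |A ∖ B|: true.
(b) requires |A ∩ B| = 10: false.
(c) requires A ⊆ B, i.e. every element of A is in B (|A ∖ B| = 0): false.

(a)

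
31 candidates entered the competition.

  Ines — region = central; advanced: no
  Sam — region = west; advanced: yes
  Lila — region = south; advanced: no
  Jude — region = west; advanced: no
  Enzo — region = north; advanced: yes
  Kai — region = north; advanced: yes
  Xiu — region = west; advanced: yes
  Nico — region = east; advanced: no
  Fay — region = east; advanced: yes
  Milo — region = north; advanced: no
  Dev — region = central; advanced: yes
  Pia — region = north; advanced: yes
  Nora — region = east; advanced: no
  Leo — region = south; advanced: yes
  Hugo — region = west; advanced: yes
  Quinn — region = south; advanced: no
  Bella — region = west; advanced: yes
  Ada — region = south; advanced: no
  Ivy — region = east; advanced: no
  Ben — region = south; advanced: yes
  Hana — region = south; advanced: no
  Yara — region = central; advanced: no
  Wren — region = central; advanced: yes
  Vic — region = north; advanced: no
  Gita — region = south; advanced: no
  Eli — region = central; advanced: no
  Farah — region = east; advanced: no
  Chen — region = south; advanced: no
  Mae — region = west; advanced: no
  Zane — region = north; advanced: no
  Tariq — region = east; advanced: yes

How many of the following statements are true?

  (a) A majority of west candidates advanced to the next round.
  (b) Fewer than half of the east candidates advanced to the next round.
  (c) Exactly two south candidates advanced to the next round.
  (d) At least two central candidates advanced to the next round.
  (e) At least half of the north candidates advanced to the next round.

5

(a) west: |A| = 6, |A ∩ B| = 4; needs |A ∩ B| > |A ∖ B| — true.
(b) east: |A| = 6, |A ∩ B| = 2; needs |A ∩ B| < |A ∖ B| — true.
(c) south: |A| = 8, |A ∩ B| = 2; needs |A ∩ B| = 2 — true.
(d) central: |A| = 5, |A ∩ B| = 2; needs |A ∩ B| ≥ 2 — true.
(e) north: |A| = 6, |A ∩ B| = 3; needs |A ∩ B| ≥ |A ∖ B| — true.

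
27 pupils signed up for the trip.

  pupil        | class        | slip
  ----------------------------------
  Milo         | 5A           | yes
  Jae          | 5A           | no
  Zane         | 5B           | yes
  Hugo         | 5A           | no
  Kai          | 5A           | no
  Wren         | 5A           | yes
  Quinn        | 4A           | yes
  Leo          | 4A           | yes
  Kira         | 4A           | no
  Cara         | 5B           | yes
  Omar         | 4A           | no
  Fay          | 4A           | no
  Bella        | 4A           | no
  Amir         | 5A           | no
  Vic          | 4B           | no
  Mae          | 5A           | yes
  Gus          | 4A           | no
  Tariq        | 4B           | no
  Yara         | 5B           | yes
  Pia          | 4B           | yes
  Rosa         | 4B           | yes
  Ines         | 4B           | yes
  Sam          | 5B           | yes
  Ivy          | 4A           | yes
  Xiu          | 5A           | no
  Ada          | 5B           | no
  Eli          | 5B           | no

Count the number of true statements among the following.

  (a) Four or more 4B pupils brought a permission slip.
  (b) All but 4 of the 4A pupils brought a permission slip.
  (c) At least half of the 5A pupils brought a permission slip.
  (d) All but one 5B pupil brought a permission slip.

0

(a) 4B: |A| = 5, |A ∩ B| = 3; needs |A ∩ B| ≥ 4 — false.
(b) 4A: |A| = 8, |A ∩ B| = 3; needs |A ∖ B| = 4 — false.
(c) 5A: |A| = 8, |A ∩ B| = 3; needs |A ∩ B| ≥ |A ∖ B| — false.
(d) 5B: |A| = 6, |A ∩ B| = 4; needs |A ∖ B| = 1 — false.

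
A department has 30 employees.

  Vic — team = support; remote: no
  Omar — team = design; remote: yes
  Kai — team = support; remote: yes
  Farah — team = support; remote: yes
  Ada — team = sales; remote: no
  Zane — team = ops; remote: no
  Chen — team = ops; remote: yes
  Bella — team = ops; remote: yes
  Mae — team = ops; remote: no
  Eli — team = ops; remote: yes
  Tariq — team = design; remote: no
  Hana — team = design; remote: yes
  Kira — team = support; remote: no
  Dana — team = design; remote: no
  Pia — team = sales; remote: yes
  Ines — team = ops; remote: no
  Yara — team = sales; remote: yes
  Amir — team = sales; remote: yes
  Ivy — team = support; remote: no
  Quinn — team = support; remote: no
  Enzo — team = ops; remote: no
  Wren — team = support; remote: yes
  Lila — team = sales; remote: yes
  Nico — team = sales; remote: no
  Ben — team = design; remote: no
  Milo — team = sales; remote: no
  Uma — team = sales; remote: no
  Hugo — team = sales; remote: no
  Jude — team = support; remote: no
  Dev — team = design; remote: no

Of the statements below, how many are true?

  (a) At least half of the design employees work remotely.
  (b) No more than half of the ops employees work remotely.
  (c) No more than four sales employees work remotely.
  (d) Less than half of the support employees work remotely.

(a) design: |A| = 6, |A ∩ B| = 2; needs |A ∩ B| ≥ |A ∖ B| — false.
(b) ops: |A| = 7, |A ∩ B| = 3; needs |A ∩ B| ≤ |A ∖ B| — true.
(c) sales: |A| = 9, |A ∩ B| = 4; needs |A ∩ B| ≤ 4 — true.
(d) support: |A| = 8, |A ∩ B| = 3; needs |A ∩ B| < |A ∖ B| — true.

3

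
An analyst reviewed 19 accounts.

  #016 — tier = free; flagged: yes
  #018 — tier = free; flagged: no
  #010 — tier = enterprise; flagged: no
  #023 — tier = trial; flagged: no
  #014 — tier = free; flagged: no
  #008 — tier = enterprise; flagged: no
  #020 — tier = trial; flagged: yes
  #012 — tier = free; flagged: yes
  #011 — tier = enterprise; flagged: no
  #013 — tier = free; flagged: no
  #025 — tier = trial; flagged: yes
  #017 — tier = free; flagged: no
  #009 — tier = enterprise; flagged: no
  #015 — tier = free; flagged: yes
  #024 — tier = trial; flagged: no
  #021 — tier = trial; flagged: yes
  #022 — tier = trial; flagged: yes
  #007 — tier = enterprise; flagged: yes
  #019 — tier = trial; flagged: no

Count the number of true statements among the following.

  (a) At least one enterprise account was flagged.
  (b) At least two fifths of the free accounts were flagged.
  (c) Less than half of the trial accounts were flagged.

(a) enterprise: |A| = 5, |A ∩ B| = 1; needs A ∩ B ≠ ∅ (|A ∩ B| ≥ 1) — true.
(b) free: |A| = 7, |A ∩ B| = 3; needs |A ∩ B| / |A| ≥ 2/5 — true.
(c) trial: |A| = 7, |A ∩ B| = 4; needs |A ∩ B| < |A ∖ B| — false.

2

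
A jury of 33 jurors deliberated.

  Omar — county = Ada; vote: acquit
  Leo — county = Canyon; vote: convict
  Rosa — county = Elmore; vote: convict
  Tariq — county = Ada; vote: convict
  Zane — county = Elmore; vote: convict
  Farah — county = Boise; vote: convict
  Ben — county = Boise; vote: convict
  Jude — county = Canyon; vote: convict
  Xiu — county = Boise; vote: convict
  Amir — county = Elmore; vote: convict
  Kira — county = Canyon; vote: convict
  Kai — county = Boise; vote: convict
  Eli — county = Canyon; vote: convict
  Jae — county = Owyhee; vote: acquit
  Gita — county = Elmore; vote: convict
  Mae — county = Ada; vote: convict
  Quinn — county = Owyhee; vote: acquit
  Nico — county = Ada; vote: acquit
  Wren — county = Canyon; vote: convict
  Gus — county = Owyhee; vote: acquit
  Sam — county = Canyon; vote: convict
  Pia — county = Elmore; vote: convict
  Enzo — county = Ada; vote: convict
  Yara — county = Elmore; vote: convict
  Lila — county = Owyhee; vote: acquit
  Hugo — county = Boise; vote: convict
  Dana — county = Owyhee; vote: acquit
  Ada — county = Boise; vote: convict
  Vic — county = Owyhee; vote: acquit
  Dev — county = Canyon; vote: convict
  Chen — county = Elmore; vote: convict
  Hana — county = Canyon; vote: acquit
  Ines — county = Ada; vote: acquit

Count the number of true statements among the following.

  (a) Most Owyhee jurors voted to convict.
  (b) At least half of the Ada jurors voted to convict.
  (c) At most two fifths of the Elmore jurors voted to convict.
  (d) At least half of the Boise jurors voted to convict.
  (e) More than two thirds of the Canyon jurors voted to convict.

3

(a) Owyhee: |A| = 6, |A ∩ B| = 0; needs |A ∩ B| > |A ∖ B| — false.
(b) Ada: |A| = 6, |A ∩ B| = 3; needs |A ∩ B| ≥ |A ∖ B| — true.
(c) Elmore: |A| = 7, |A ∩ B| = 7; needs |A ∩ B| / |A| ≤ 2/5 — false.
(d) Boise: |A| = 6, |A ∩ B| = 6; needs |A ∩ B| ≥ |A ∖ B| — true.
(e) Canyon: |A| = 8, |A ∩ B| = 7; needs |A ∩ B| / |A| > 2/3 — true.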